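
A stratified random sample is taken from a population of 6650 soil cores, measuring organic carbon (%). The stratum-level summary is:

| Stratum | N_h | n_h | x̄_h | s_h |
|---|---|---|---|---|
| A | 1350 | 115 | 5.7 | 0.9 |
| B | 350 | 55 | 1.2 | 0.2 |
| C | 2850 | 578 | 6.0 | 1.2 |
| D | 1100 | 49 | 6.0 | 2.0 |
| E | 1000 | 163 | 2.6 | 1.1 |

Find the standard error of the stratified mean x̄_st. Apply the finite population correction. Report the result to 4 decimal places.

SE(x̄_st) ≈ 0.0539

V̂(x̄_st) = Σ W_h² (1 − n_h/N_h) s_h²/n_h, with W_h = N_h/N and N = 6650:
  stratum A: (1350/6650)²·(1 − 115/1350)·0.9²/115 = 0.000265549
  stratum B: (350/6650)²·(1 − 55/350)·0.2²/55 = 1.69802e-06
  stratum C: (2850/6650)²·(1 − 578/2850)·1.2²/578 = 0.000364791
  stratum D: (1100/6650)²·(1 − 49/1100)·2.0²/49 = 0.00213411
  stratum E: (1000/6650)²·(1 − 163/1000)·1.1²/163 = 0.000140501
V̂(x̄_st) = 0.00290665
SE(x̄_st) = √0.00290665 = 0.0539133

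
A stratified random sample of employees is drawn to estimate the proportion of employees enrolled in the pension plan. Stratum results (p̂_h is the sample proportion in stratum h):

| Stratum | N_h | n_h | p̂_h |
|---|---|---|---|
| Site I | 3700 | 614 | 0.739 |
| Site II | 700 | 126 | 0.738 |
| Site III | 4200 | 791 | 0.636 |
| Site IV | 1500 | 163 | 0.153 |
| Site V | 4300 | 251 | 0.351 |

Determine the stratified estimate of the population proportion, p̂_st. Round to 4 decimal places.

p̂_st ≈ 0.5320

N = 14400; stratum weights W_h = N_h/N.
p̂_st = Σ W_h p̂_h = (3700·0.739 + 700·0.738 + 4200·0.636 + 1500·0.153 + 4300·0.351)/14400 = 0.53201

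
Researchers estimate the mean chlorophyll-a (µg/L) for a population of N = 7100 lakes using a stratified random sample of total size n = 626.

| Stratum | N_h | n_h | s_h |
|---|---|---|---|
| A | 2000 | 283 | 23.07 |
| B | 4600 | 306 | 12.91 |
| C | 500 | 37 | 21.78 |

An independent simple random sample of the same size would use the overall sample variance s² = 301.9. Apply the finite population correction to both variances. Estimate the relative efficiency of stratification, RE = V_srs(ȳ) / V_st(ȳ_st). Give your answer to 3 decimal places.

V̂(ȳ_st) = Σ W_h² (1 − n_h/N_h) s_h²/n_h, with W_h = N_h/N and N = 7100:
  stratum A: (2000/7100)²·(1 − 283/2000)·23.07²/283 = 0.128113
  stratum B: (4600/7100)²·(1 − 306/4600)·12.91²/306 = 0.21342
  stratum C: (500/7100)²·(1 − 37/500)·21.78²/37 = 0.0588774
V_st = 0.40041
V_srs = (1 − 626/7100)·301.9/626 = 0.439747
Relative efficiency = V_srs / V_st = 0.439747/0.40041 = 1.0982

RE ≈ 1.098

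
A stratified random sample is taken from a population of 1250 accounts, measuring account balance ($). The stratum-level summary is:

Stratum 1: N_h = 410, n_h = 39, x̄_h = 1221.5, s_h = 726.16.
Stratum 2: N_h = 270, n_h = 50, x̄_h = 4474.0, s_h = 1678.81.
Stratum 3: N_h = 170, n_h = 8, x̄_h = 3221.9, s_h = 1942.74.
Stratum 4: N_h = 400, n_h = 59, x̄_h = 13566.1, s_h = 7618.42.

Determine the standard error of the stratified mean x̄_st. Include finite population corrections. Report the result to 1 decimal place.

V̂(x̄_st) = Σ W_h² (1 − n_h/N_h) s_h²/n_h, with W_h = N_h/N and N = 1250:
  stratum 1: (410/1250)²·(1 − 39/410)·726.16²/39 = 1316.25
  stratum 2: (270/1250)²·(1 − 50/270)·1678.81²/50 = 2142.89
  stratum 3: (170/1250)²·(1 − 8/170)·1942.74²/8 = 8315.4
  stratum 4: (400/1250)²·(1 − 59/400)·7618.42²/59 = 85876.1
V̂(x̄_st) = 97650.6
SE(x̄_st) = √97650.6 = 312.491

SE(x̄_st) ≈ 312.5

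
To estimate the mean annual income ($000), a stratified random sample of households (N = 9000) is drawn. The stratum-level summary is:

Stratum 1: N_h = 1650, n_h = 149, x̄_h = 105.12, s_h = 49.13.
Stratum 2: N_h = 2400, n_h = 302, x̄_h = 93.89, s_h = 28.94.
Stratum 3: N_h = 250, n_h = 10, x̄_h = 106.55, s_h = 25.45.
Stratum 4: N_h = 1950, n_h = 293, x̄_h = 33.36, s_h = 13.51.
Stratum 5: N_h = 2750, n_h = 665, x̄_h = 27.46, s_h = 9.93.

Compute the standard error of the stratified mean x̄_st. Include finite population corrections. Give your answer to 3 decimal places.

SE(x̄_st) ≈ 0.867

V̂(x̄_st) = Σ W_h² (1 − n_h/N_h) s_h²/n_h, with W_h = N_h/N and N = 9000:
  stratum 1: (1650/9000)²·(1 − 149/1650)·49.13²/149 = 0.495321
  stratum 2: (2400/9000)²·(1 − 302/2400)·28.94²/302 = 0.172394
  stratum 3: (250/9000)²·(1 − 10/250)·25.45²/10 = 0.047978
  stratum 4: (1950/9000)²·(1 − 293/1950)·13.51²/293 = 0.0248494
  stratum 5: (2750/9000)²·(1 − 665/2750)·9.93²/665 = 0.0104962
V̂(x̄_st) = 0.751039
SE(x̄_st) = √0.751039 = 0.866625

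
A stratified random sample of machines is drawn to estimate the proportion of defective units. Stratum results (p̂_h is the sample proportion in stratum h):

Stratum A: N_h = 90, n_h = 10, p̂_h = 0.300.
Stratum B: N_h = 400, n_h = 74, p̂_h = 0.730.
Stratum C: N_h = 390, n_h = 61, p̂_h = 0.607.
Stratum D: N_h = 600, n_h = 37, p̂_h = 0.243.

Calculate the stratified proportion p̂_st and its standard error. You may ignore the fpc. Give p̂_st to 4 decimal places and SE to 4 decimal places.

p̂_st ≈ 0.4740, SE ≈ 0.0374

N = 1480; stratum weights W_h = N_h/N.
p̂_st = Σ W_h p̂_h = (90·0.300 + 400·0.730 + 390·0.607 + 600·0.243)/1480 = 0.47401
V̂(p̂_st) = Σ W_h² p̂_h(1−p̂_h)/(n_h−1):
  stratum A: (90/1480)²·0.300·0.700/9 = 8.62856e-05
  stratum B: (400/1480)²·0.730·0.270/73 = 0.000197224
  stratum C: (390/1480)²·0.607·0.393/60 = 0.000276081
  stratum D: (600/1480)²·0.243·0.757/36 = 0.000839806
V̂(p̂_st) = 0.0013994; SE = √V̂ = 0.0374085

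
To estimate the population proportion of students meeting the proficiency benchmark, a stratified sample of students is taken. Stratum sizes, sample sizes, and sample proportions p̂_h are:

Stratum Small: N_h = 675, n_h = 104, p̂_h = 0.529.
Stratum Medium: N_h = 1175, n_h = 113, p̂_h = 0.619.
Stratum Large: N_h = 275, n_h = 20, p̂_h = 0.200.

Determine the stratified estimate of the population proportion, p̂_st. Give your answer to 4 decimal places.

p̂_st ≈ 0.5362

N = 2125; stratum weights W_h = N_h/N.
p̂_st = Σ W_h p̂_h = (675·0.529 + 1175·0.619 + 275·0.200)/2125 = 0.53619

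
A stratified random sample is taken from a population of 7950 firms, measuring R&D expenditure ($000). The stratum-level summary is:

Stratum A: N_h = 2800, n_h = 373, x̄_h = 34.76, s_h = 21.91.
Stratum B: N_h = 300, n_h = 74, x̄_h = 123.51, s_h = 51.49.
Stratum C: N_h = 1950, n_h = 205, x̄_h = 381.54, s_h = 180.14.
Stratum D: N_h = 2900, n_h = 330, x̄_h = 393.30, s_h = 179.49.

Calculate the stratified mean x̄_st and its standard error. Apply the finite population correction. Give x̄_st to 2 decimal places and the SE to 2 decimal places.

x̄_st ≈ 253.96, SE ≈ 4.50

x̄_st = Σ W_h x̄_h = (2800·34.76 + 300·123.51 + 1950·381.54 + 2900·393.30)/7950 = 253.95648
V̂(x̄_st) = Σ W_h² (1 − n_h/N_h) s_h²/n_h, with W_h = N_h/N and N = 7950:
  stratum A: (2800/7950)²·(1 − 373/2800)·21.91²/373 = 0.138379
  stratum B: (300/7950)²·(1 − 74/300)·51.49²/74 = 0.0384335
  stratum C: (1950/7950)²·(1 − 205/1950)·180.14²/205 = 8.52241
  stratum D: (2900/7950)²·(1 − 330/2900)·179.49²/330 = 11.5123
V̂(x̄_st) = 20.2116
SE(x̄_st) = √20.2116 = 4.49573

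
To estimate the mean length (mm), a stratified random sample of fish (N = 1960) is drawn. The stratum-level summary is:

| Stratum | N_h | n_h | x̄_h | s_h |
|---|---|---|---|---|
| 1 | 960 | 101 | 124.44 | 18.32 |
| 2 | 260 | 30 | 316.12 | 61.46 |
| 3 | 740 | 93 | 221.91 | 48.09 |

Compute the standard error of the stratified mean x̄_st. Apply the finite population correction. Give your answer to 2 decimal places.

SE(x̄_st) ≈ 2.40

V̂(x̄_st) = Σ W_h² (1 − n_h/N_h) s_h²/n_h, with W_h = N_h/N and N = 1960:
  stratum 1: (960/1960)²·(1 − 101/960)·18.32²/101 = 0.713316
  stratum 2: (260/1960)²·(1 − 30/260)·61.46²/30 = 1.95999
  stratum 3: (740/1960)²·(1 − 93/740)·48.09²/93 = 3.09921
V̂(x̄_st) = 5.77251
SE(x̄_st) = √5.77251 = 2.4026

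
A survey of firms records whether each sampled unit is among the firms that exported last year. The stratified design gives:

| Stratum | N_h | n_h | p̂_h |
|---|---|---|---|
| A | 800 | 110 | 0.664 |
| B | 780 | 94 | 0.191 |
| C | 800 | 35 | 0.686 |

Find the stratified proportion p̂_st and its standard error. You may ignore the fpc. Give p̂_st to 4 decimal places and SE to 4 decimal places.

p̂_st ≈ 0.5164, SE ≈ 0.0335

N = 2380; stratum weights W_h = N_h/N.
p̂_st = Σ W_h p̂_h = (800·0.664 + 780·0.191 + 800·0.686)/2380 = 0.51638
V̂(p̂_st) = Σ W_h² p̂_h(1−p̂_h)/(n_h−1):
  stratum A: (800/2380)²·0.664·0.336/109 = 0.000231263
  stratum B: (780/2380)²·0.191·0.809/93 = 0.000178457
  stratum C: (800/2380)²·0.686·0.314/34 = 0.000715815
V̂(p̂_st) = 0.00112554; SE = √V̂ = 0.033549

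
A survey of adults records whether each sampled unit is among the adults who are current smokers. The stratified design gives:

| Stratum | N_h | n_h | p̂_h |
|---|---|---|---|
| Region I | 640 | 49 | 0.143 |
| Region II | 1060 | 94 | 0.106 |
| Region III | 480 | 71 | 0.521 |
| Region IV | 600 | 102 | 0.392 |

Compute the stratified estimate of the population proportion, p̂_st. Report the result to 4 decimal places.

N = 2780; stratum weights W_h = N_h/N.
p̂_st = Σ W_h p̂_h = (640·0.143 + 1060·0.106 + 480·0.521 + 600·0.392)/2780 = 0.24790

p̂_st ≈ 0.2479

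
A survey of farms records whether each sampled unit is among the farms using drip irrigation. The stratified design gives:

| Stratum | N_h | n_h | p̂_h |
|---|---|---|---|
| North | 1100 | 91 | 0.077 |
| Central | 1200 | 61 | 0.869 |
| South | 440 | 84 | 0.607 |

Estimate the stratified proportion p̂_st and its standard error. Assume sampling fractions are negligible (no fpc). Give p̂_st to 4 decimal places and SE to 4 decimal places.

p̂_st ≈ 0.5090, SE ≈ 0.0238

N = 2740; stratum weights W_h = N_h/N.
p̂_st = Σ W_h p̂_h = (1100·0.077 + 1200·0.869 + 440·0.607)/2740 = 0.50897
V̂(p̂_st) = Σ W_h² p̂_h(1−p̂_h)/(n_h−1):
  stratum North: (1100/2740)²·0.077·0.923/90 = 0.000127272
  stratum Central: (1200/2740)²·0.869·0.131/60 = 0.000363916
  stratum South: (440/2740)²·0.607·0.393/83 = 7.41152e-05
V̂(p̂_st) = 0.000565304; SE = √V̂ = 0.0237761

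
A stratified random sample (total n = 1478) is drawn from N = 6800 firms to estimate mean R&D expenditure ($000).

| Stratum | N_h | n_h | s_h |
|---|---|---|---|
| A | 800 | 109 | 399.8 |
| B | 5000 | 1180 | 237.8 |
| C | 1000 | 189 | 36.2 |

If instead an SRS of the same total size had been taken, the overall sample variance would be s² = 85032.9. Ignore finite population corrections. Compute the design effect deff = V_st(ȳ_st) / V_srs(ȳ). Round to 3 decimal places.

deff ≈ 0.806

V̂(ȳ_st) = Σ W_h² s_h²/n_h, with W_h = N_h/N and N = 6800:
  stratum A: (800/6800)²·399.8²/109 = 20.2965
  stratum B: (5000/6800)²·237.8²/1180 = 25.9098
  stratum C: (1000/6800)²·36.2²/189 = 0.149947
V_st = 46.3562
V_srs = s²/n = 85032.9/1478 = 57.5324
deff = V_st / V_srs = 46.3562/57.5324 = 0.8057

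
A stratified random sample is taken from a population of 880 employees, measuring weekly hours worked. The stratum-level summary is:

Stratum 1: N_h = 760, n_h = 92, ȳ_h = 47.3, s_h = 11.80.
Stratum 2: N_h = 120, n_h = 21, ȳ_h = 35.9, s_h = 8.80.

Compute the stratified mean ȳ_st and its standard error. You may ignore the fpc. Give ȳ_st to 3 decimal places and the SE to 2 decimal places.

ȳ_st = Σ W_h ȳ_h = (760·47.3 + 120·35.9)/880 = 45.74545
V̂(ȳ_st) = Σ W_h² s_h²/n_h, with W_h = N_h/N and N = 880:
  stratum 1: (760/880)²·11.80²/92 = 1.12885
  stratum 2: (120/880)²·8.80²/21 = 0.0685714
V̂(ȳ_st) = 1.19743
SE(ȳ_st) = √1.19743 = 1.09427

ȳ_st ≈ 45.745, SE ≈ 1.09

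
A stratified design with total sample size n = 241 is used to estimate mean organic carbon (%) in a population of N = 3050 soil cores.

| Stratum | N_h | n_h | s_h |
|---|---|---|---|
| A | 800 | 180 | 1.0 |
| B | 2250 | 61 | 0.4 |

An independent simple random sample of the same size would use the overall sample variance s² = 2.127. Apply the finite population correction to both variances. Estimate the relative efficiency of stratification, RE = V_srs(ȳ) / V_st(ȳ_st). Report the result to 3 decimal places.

V̂(ȳ_st) = Σ W_h² (1 − n_h/N_h) s_h²/n_h, with W_h = N_h/N and N = 3050:
  stratum A: (800/3050)²·(1 − 180/800)·1.0²/180 = 0.000296217
  stratum B: (2250/3050)²·(1 − 61/2250)·0.4²/61 = 0.00138873
V_st = 0.00168495
V_srs = (1 − 241/3050)·2.127/241 = 0.00812835
Relative efficiency = V_srs / V_st = 0.00812835/0.00168495 = 4.8241

RE ≈ 4.824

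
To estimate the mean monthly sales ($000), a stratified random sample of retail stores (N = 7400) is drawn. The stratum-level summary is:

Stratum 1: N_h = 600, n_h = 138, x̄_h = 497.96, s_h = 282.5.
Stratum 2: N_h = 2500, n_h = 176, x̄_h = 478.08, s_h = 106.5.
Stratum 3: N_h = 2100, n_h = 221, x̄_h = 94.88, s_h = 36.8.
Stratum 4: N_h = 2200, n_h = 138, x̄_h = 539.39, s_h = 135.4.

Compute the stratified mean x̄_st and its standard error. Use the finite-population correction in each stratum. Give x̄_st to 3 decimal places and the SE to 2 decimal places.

x̄_st = Σ W_h x̄_h = (600·497.96 + 2500·478.08 + 2100·94.88 + 2200·539.39)/7400 = 389.17324
V̂(x̄_st) = Σ W_h² (1 − n_h/N_h) s_h²/n_h, with W_h = N_h/N and N = 7400:
  stratum 1: (600/7400)²·(1 − 138/600)·282.5²/138 = 2.92744
  stratum 2: (2500/7400)²·(1 − 176/2500)·106.5²/176 = 6.83753
  stratum 3: (2100/7400)²·(1 − 221/2100)·36.8²/221 = 0.441556
  stratum 4: (2200/7400)²·(1 − 138/2200)·135.4²/138 = 11.0054
V̂(x̄_st) = 21.2119
SE(x̄_st) = √21.2119 = 4.60564

x̄_st ≈ 389.173, SE ≈ 4.61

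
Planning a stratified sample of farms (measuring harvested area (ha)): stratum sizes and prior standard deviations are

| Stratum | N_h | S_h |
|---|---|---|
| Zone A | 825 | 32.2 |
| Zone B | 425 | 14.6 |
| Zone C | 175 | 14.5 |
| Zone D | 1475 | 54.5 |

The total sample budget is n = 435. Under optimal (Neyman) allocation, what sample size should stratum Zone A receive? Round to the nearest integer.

Neyman allocation: n_h = n · N_h S_h / Σ N_i S_i, with n = 435.
  stratum Zone A: N_h·S_h = 825·32.2 = 26565.00
  stratum Zone B: N_h·S_h = 425·14.6 = 6205.00
  stratum Zone C: N_h·S_h = 175·14.5 = 2537.50
  stratum Zone D: N_h·S_h = 1475·54.5 = 80387.50
Σ N_h S_h = 115695.00
n for stratum Zone A = 435·26565.00/115695.00 = 99.881 → 100

100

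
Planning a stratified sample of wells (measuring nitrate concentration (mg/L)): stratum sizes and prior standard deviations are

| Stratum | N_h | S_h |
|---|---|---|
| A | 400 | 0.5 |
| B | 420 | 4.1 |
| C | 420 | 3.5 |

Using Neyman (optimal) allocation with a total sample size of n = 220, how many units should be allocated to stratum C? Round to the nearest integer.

95

Neyman allocation: n_h = n · N_h S_h / Σ N_i S_i, with n = 220.
  stratum A: N_h·S_h = 400·0.5 = 200.00
  stratum B: N_h·S_h = 420·4.1 = 1722.00
  stratum C: N_h·S_h = 420·3.5 = 1470.00
Σ N_h S_h = 3392.00
n for stratum C = 220·1470.00/3392.00 = 95.342 → 95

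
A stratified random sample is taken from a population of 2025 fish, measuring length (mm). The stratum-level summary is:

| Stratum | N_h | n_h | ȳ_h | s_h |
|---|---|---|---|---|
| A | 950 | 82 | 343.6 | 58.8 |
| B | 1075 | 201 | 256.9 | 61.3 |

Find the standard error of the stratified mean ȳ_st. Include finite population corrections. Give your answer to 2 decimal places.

SE(ȳ_st) ≈ 3.57

V̂(ȳ_st) = Σ W_h² (1 − n_h/N_h) s_h²/n_h, with W_h = N_h/N and N = 2025:
  stratum A: (950/2025)²·(1 − 82/950)·58.8²/82 = 8.47879
  stratum B: (1075/2025)²·(1 − 201/1075)·61.3²/201 = 4.28346
V̂(ȳ_st) = 12.7623
SE(ȳ_st) = √12.7623 = 3.57243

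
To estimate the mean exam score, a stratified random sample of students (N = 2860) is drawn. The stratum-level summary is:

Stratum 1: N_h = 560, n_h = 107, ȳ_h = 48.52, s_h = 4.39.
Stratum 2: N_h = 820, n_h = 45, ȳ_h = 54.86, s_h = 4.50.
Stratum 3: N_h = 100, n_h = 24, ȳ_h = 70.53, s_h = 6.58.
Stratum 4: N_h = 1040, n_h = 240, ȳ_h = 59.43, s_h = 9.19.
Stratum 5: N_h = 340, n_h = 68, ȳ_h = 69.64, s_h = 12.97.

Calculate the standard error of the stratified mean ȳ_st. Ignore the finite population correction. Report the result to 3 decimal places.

V̂(ȳ_st) = Σ W_h² s_h²/n_h, with W_h = N_h/N and N = 2860:
  stratum 1: (560/2860)²·4.39²/107 = 0.00690541
  stratum 2: (820/2860)²·4.50²/45 = 0.036992
  stratum 3: (100/2860)²·6.58²/24 = 0.00220551
  stratum 4: (1040/2860)²·9.19²/240 = 0.0465323
  stratum 5: (340/2860)²·12.97²/68 = 0.034962
V̂(ȳ_st) = 0.127597
SE(ȳ_st) = √0.127597 = 0.357208

SE(ȳ_st) ≈ 0.357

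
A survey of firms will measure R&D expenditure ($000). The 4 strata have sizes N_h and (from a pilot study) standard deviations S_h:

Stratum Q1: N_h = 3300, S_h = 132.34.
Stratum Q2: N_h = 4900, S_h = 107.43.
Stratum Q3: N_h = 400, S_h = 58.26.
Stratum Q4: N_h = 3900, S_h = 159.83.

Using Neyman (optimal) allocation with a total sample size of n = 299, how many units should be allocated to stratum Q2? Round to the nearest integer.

Neyman allocation: n_h = n · N_h S_h / Σ N_i S_i, with n = 299.
  stratum Q1: N_h·S_h = 3300·132.34 = 436722.00
  stratum Q2: N_h·S_h = 4900·107.43 = 526407.00
  stratum Q3: N_h·S_h = 400·58.26 = 23304.00
  stratum Q4: N_h·S_h = 3900·159.83 = 623337.00
Σ N_h S_h = 1609770.00
n for stratum Q2 = 299·526407.00/1609770.00 = 97.775 → 98

98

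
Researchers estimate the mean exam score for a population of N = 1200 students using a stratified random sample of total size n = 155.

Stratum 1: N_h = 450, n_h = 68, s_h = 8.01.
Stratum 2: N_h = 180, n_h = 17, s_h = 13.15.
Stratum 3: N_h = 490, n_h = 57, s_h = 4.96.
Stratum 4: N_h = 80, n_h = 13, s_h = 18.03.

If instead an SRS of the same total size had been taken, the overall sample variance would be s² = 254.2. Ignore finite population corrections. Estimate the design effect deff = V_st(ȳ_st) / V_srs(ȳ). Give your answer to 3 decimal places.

V̂(ȳ_st) = Σ W_h² s_h²/n_h, with W_h = N_h/N and N = 1200:
  stratum 1: (450/1200)²·8.01²/68 = 0.132684
  stratum 2: (180/1200)²·13.15²/17 = 0.228868
  stratum 3: (490/1200)²·4.96²/57 = 0.0719645
  stratum 4: (80/1200)²·18.03²/13 = 0.111139
V_st = 0.544655
V_srs = s²/n = 254.2/155 = 1.64
deff = V_st / V_srs = 0.544655/1.64 = 0.3321

deff ≈ 0.332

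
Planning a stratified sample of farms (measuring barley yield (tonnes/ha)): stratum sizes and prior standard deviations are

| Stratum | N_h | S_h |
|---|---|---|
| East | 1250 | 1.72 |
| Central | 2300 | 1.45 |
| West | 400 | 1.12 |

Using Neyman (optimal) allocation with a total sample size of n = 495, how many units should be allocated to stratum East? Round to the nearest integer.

179

Neyman allocation: n_h = n · N_h S_h / Σ N_i S_i, with n = 495.
  stratum East: N_h·S_h = 1250·1.72 = 2150.00
  stratum Central: N_h·S_h = 2300·1.45 = 3335.00
  stratum West: N_h·S_h = 400·1.12 = 448.00
Σ N_h S_h = 5933.00
n for stratum East = 495·2150.00/5933.00 = 179.378 → 179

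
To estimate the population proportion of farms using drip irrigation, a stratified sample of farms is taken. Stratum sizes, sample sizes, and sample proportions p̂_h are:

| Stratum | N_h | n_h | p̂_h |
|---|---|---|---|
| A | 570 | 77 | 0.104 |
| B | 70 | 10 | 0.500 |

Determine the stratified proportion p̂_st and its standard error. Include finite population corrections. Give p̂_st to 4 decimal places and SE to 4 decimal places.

N = 640; stratum weights W_h = N_h/N.
p̂_st = Σ W_h p̂_h = (570·0.104 + 70·0.500)/640 = 0.14731
V̂(p̂_st) = Σ W_h² (1 − n_h/N_h) p̂_h(1−p̂_h)/(n_h−1):
  stratum A: (570/640)²·(1 − 77/570)·0.104·0.896/76 = 0.000841181
  stratum B: (70/640)²·(1 − 10/70)·0.500·0.500/9 = 0.000284831
V̂(p̂_st) = 0.00112601; SE = √V̂ = 0.0335561

p̂_st ≈ 0.1473, SE ≈ 0.0336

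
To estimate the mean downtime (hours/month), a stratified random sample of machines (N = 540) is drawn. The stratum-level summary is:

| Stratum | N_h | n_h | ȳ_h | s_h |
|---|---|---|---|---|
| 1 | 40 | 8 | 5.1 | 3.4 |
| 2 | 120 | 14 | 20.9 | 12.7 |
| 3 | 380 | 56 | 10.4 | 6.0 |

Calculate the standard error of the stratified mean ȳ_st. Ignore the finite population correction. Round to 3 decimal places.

V̂(ȳ_st) = Σ W_h² s_h²/n_h, with W_h = N_h/N and N = 540:
  stratum 1: (40/540)²·3.4²/8 = 0.00792867
  stratum 2: (120/540)²·12.7²/14 = 0.568924
  stratum 3: (380/540)²·6.0²/56 = 0.318342
V̂(ȳ_st) = 0.895195
SE(ȳ_st) = √0.895195 = 0.946147

SE(ȳ_st) ≈ 0.946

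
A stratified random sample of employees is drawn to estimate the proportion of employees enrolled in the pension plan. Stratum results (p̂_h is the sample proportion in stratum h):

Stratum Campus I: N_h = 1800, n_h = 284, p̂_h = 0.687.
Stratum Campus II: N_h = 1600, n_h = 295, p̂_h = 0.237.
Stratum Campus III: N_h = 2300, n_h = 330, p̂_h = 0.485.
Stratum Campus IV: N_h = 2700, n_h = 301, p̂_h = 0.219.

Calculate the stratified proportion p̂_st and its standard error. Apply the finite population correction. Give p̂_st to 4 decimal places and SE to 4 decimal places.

p̂_st ≈ 0.3955, SE ≈ 0.0122

N = 8400; stratum weights W_h = N_h/N.
p̂_st = Σ W_h p̂_h = (1800·0.687 + 1600·0.237 + 2300·0.485 + 2700·0.219)/8400 = 0.39555
V̂(p̂_st) = Σ W_h² (1 − n_h/N_h) p̂_h(1−p̂_h)/(n_h−1):
  stratum Campus I: (1800/8400)²·(1 − 284/1800)·0.687·0.313/283 = 2.93851e-05
  stratum Campus II: (1600/8400)²·(1 − 295/1600)·0.237·0.763/294 = 1.82011e-05
  stratum Campus III: (2300/8400)²·(1 − 330/2300)·0.485·0.515/329 = 4.87516e-05
  stratum Campus IV: (2700/8400)²·(1 − 301/2700)·0.219·0.781/300 = 5.23371e-05
V̂(p̂_st) = 0.000148675; SE = √V̂ = 0.0121932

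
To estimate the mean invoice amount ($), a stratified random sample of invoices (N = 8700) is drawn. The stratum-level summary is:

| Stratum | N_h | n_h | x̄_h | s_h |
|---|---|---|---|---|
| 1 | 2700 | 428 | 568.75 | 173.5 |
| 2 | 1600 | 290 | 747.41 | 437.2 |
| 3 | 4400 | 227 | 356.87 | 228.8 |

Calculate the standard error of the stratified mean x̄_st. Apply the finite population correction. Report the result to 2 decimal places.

SE(x̄_st) ≈ 8.94

V̂(x̄_st) = Σ W_h² (1 − n_h/N_h) s_h²/n_h, with W_h = N_h/N and N = 8700:
  stratum 1: (2700/8700)²·(1 − 428/2700)·173.5²/428 = 5.70018
  stratum 2: (1600/8700)²·(1 − 290/1600)·437.2²/290 = 18.2522
  stratum 3: (4400/8700)²·(1 − 227/4400)·228.8²/227 = 55.9434
V̂(x̄_st) = 79.8958
SE(x̄_st) = √79.8958 = 8.93844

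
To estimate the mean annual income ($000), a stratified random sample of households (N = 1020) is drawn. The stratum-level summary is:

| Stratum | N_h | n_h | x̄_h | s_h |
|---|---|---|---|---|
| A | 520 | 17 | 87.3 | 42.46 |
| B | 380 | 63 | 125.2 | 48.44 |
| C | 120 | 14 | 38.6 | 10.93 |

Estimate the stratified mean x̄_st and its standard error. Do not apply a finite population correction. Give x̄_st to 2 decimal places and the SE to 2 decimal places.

x̄_st = Σ W_h x̄_h = (520·87.3 + 380·125.2 + 120·38.6)/1020 = 95.69020
V̂(x̄_st) = Σ W_h² s_h²/n_h, with W_h = N_h/N and N = 1020:
  stratum A: (520/1020)²·42.46²/17 = 27.5624
  stratum B: (380/1020)²·48.44²/63 = 5.16933
  stratum C: (120/1020)²·10.93²/14 = 0.118107
V̂(x̄_st) = 32.8499
SE(x̄_st) = √32.8499 = 5.73148

x̄_st ≈ 95.69, SE ≈ 5.73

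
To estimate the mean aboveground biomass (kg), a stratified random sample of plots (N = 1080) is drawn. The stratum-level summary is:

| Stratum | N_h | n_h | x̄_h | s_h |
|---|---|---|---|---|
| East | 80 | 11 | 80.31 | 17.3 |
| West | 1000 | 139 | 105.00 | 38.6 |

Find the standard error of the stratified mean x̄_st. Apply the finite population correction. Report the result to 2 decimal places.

V̂(x̄_st) = Σ W_h² (1 − n_h/N_h) s_h²/n_h, with W_h = N_h/N and N = 1080:
  stratum East: (80/1080)²·(1 − 11/80)·17.3²/11 = 0.128763
  stratum West: (1000/1080)²·(1 − 139/1000)·38.6²/139 = 7.91253
V̂(x̄_st) = 8.04129
SE(x̄_st) = √8.04129 = 2.83572

SE(x̄_st) ≈ 2.84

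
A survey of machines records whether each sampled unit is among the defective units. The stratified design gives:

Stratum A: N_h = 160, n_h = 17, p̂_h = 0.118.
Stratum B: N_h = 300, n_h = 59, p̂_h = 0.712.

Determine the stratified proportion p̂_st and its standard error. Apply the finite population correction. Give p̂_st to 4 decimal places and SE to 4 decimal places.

p̂_st ≈ 0.5054, SE ≈ 0.0437

N = 460; stratum weights W_h = N_h/N.
p̂_st = Σ W_h p̂_h = (160·0.118 + 300·0.712)/460 = 0.50539
V̂(p̂_st) = Σ W_h² (1 − n_h/N_h) p̂_h(1−p̂_h)/(n_h−1):
  stratum A: (160/460)²·(1 − 17/160)·0.118·0.882/16 = 0.000703349
  stratum B: (300/460)²·(1 − 59/300)·0.712·0.288/58 = 0.001208
V̂(p̂_st) = 0.00191135; SE = √V̂ = 0.043719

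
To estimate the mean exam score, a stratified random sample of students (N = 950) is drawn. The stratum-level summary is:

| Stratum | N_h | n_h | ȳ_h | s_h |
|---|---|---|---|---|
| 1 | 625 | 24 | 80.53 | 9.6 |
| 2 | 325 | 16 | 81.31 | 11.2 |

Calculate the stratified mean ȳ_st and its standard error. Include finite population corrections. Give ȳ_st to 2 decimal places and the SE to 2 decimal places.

ȳ_st ≈ 80.80, SE ≈ 1.57

ȳ_st = Σ W_h ȳ_h = (625·80.53 + 325·81.31)/950 = 80.79684
V̂(ȳ_st) = Σ W_h² (1 − n_h/N_h) s_h²/n_h, with W_h = N_h/N and N = 950:
  stratum 1: (625/950)²·(1 − 24/625)·9.6²/24 = 1.59823
  stratum 2: (325/950)²·(1 − 16/325)·11.2²/16 = 0.87239
V̂(ȳ_st) = 2.47062
SE(ȳ_st) = √2.47062 = 1.57182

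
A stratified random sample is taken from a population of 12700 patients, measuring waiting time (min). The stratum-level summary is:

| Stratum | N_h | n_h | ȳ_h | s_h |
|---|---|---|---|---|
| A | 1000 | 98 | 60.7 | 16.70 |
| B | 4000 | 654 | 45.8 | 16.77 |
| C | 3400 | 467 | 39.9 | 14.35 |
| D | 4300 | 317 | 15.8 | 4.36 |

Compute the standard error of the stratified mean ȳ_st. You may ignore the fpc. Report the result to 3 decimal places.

SE(ȳ_st) ≈ 0.314

V̂(ȳ_st) = Σ W_h² s_h²/n_h, with W_h = N_h/N and N = 12700:
  stratum A: (1000/12700)²·16.70²/98 = 0.0176441
  stratum B: (4000/12700)²·16.77²/654 = 0.042658
  stratum C: (3400/12700)²·14.35²/467 = 0.0316037
  stratum D: (4300/12700)²·4.36²/317 = 0.00687453
V̂(ȳ_st) = 0.0987803
SE(ȳ_st) = √0.0987803 = 0.314293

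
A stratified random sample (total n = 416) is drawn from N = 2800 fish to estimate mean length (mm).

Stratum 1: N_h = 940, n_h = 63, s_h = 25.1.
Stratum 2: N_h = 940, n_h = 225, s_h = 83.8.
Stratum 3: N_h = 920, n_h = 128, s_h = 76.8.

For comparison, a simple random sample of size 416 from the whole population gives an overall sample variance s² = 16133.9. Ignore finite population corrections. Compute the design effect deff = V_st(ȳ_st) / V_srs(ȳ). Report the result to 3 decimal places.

deff ≈ 0.248

V̂(ȳ_st) = Σ W_h² s_h²/n_h, with W_h = N_h/N and N = 2800:
  stratum 1: (940/2800)²·25.1²/63 = 1.12706
  stratum 2: (940/2800)²·83.8²/225 = 3.51759
  stratum 3: (920/2800)²·76.8²/128 = 4.97476
V_st = 9.61941
V_srs = s²/n = 16133.9/416 = 38.7834
deff = V_st / V_srs = 9.61941/38.7834 = 0.2480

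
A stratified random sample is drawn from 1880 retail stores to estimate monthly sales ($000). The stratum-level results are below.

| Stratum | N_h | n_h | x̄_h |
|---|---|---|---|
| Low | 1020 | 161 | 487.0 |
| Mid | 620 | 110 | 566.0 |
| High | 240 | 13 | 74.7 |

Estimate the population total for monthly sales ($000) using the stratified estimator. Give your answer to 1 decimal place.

τ̂_st = Σ N_h x̄_h = 1020·487.0 + 620·566.0 + 240·74.7 = 865588.0

τ̂_st ≈ 865588.0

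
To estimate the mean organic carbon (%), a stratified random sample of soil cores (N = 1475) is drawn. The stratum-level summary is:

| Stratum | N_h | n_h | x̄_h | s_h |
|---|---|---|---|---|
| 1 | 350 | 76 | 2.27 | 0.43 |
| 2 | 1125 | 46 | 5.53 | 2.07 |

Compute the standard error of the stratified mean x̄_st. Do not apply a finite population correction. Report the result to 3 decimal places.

V̂(x̄_st) = Σ W_h² s_h²/n_h, with W_h = N_h/N and N = 1475:
  stratum 1: (350/1475)²·0.43²/76 = 0.000136986
  stratum 2: (1125/1475)²·2.07²/46 = 0.0541881
V̂(x̄_st) = 0.0543251
SE(x̄_st) = √0.0543251 = 0.233077

SE(x̄_st) ≈ 0.233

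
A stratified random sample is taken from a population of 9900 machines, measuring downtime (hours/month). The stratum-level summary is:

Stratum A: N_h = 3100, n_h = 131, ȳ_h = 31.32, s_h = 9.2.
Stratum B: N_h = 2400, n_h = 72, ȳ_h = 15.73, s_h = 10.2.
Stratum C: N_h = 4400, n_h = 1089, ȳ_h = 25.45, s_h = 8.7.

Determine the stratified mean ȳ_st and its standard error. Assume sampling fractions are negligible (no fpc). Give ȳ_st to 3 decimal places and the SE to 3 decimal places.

ȳ_st = Σ W_h ȳ_h = (3100·31.32 + 2400·15.73 + 4400·25.45)/9900 = 24.93172
V̂(ȳ_st) = Σ W_h² s_h²/n_h, with W_h = N_h/N and N = 9900:
  stratum A: (3100/9900)²·9.2²/131 = 0.0633516
  stratum B: (2400/9900)²·10.2²/72 = 0.0849219
  stratum C: (4400/9900)²·8.7²/1089 = 0.0137292
V̂(ȳ_st) = 0.162003
SE(ȳ_st) = √0.162003 = 0.402496

ȳ_st ≈ 24.932, SE ≈ 0.402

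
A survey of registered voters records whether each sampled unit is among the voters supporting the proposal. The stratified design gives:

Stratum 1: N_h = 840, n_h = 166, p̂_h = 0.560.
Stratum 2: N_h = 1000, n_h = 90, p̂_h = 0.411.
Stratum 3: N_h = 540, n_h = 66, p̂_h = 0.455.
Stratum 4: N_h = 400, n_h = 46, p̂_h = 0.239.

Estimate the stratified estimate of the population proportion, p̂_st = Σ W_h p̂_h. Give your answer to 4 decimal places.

p̂_st ≈ 0.4398

N = 2780; stratum weights W_h = N_h/N.
p̂_st = Σ W_h p̂_h = (840·0.560 + 1000·0.411 + 540·0.455 + 400·0.239)/2780 = 0.43982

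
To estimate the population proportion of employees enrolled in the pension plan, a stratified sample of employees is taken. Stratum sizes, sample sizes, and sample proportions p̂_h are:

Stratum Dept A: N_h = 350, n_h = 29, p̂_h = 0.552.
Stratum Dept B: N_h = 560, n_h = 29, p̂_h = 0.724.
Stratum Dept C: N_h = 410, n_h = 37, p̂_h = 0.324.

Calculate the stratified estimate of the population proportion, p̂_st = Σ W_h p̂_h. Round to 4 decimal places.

p̂_st ≈ 0.5542

N = 1320; stratum weights W_h = N_h/N.
p̂_st = Σ W_h p̂_h = (350·0.552 + 560·0.724 + 410·0.324)/1320 = 0.55415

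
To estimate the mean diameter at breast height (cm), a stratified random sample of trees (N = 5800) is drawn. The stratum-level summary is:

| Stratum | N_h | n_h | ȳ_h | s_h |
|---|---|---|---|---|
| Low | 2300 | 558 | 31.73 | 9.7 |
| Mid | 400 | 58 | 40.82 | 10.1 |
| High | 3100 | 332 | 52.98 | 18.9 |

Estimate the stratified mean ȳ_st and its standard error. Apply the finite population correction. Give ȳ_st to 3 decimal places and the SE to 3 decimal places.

ȳ_st = Σ W_h ȳ_h = (2300·31.73 + 400·40.82 + 3100·52.98)/5800 = 43.71466
V̂(ȳ_st) = Σ W_h² (1 − n_h/N_h) s_h²/n_h, with W_h = N_h/N and N = 5800:
  stratum Low: (2300/5800)²·(1 − 558/2300)·9.7²/558 = 0.020083
  stratum Mid: (400/5800)²·(1 − 58/400)·10.1²/58 = 0.00715229
  stratum High: (3100/5800)²·(1 − 332/3100)·18.9²/332 = 0.274446
V̂(ȳ_st) = 0.301682
SE(ȳ_st) = √0.301682 = 0.549255

ȳ_st ≈ 43.715, SE ≈ 0.549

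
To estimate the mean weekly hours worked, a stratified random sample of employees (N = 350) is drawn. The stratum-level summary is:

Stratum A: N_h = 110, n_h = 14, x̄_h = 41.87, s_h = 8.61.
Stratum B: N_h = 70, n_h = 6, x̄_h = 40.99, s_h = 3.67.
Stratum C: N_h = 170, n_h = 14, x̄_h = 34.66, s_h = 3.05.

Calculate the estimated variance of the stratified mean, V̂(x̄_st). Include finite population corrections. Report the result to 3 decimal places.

V̂(x̄_st) ≈ 0.682

V̂(x̄_st) = Σ W_h² (1 − n_h/N_h) s_h²/n_h, with W_h = N_h/N and N = 350:
  stratum A: (110/350)²·(1 − 14/110)·8.61²/14 = 0.456464
  stratum B: (70/350)²·(1 − 6/70)·3.67²/6 = 0.0820962
  stratum C: (170/350)²·(1 − 14/170)·3.05²/14 = 0.14385
V̂(x̄_st) = 0.682409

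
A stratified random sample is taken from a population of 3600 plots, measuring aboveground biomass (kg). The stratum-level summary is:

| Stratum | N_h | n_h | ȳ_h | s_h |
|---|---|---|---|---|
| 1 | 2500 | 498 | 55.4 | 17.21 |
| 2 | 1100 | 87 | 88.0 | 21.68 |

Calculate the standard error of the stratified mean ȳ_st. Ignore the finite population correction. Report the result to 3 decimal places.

V̂(ȳ_st) = Σ W_h² s_h²/n_h, with W_h = N_h/N and N = 3600:
  stratum 1: (2500/3600)²·17.21²/498 = 0.286819
  stratum 2: (1100/3600)²·21.68²/87 = 0.504405
V̂(ȳ_st) = 0.791224
SE(ȳ_st) = √0.791224 = 0.889508

SE(ȳ_st) ≈ 0.890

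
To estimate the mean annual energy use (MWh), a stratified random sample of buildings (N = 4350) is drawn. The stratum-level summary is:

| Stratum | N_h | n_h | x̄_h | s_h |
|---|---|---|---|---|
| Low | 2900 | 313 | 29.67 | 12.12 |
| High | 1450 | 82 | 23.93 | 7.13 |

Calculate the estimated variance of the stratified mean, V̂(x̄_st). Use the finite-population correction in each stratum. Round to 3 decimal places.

V̂(x̄_st) ≈ 0.251

V̂(x̄_st) = Σ W_h² (1 − n_h/N_h) s_h²/n_h, with W_h = N_h/N and N = 4350:
  stratum Low: (2900/4350)²·(1 − 313/2900)·12.12²/313 = 0.18607
  stratum High: (1450/4350)²·(1 − 82/1450)·7.13²/82 = 0.0649891
V̂(x̄_st) = 0.251059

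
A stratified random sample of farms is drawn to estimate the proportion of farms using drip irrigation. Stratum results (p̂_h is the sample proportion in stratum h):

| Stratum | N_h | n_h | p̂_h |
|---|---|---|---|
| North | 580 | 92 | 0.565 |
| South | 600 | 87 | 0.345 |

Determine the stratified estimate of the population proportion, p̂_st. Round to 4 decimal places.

N = 1180; stratum weights W_h = N_h/N.
p̂_st = Σ W_h p̂_h = (580·0.565 + 600·0.345)/1180 = 0.45314

p̂_st ≈ 0.4531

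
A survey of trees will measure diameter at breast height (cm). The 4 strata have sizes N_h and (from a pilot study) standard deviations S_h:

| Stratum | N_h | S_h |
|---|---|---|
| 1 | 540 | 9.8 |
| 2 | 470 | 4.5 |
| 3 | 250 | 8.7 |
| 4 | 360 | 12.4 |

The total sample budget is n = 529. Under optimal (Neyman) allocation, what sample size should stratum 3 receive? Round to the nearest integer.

82

Neyman allocation: n_h = n · N_h S_h / Σ N_i S_i, with n = 529.
  stratum 1: N_h·S_h = 540·9.8 = 5292.00
  stratum 2: N_h·S_h = 470·4.5 = 2115.00
  stratum 3: N_h·S_h = 250·8.7 = 2175.00
  stratum 4: N_h·S_h = 360·12.4 = 4464.00
Σ N_h S_h = 14046.00
n for stratum 3 = 529·2175.00/14046.00 = 81.915 → 82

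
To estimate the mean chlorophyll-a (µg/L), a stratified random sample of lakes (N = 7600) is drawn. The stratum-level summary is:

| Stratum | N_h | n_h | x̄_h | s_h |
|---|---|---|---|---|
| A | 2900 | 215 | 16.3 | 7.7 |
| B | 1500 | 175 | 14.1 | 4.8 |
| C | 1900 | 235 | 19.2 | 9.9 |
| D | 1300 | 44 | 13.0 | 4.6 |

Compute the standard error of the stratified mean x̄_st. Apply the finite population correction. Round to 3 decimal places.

SE(x̄_st) ≈ 0.280

V̂(x̄_st) = Σ W_h² (1 − n_h/N_h) s_h²/n_h, with W_h = N_h/N and N = 7600:
  stratum A: (2900/7600)²·(1 − 215/2900)·7.7²/215 = 0.0371756
  stratum B: (1500/7600)²·(1 − 175/1500)·4.8²/175 = 0.00453027
  stratum C: (1900/7600)²·(1 − 235/1900)·9.9²/235 = 0.0228425
  stratum D: (1300/7600)²·(1 − 44/1300)·4.6²/44 = 0.0135947
V̂(x̄_st) = 0.078143
SE(x̄_st) = √0.078143 = 0.279541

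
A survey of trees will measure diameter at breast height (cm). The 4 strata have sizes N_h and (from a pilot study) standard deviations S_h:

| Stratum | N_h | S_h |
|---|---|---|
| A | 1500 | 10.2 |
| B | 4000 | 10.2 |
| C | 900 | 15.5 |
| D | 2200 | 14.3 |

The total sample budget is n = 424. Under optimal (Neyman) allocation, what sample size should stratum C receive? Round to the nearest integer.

58

Neyman allocation: n_h = n · N_h S_h / Σ N_i S_i, with n = 424.
  stratum A: N_h·S_h = 1500·10.2 = 15300.00
  stratum B: N_h·S_h = 4000·10.2 = 40800.00
  stratum C: N_h·S_h = 900·15.5 = 13950.00
  stratum D: N_h·S_h = 2200·14.3 = 31460.00
Σ N_h S_h = 101510.00
n for stratum C = 424·13950.00/101510.00 = 58.268 → 58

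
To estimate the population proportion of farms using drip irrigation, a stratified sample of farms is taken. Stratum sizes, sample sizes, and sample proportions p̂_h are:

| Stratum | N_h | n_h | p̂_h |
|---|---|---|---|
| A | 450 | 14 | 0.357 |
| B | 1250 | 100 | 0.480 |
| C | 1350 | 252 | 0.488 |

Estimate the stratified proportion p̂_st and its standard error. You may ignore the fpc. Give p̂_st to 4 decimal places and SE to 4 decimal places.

p̂_st ≈ 0.4654, SE ≈ 0.0317

N = 3050; stratum weights W_h = N_h/N.
p̂_st = Σ W_h p̂_h = (450·0.357 + 1250·0.480 + 1350·0.488)/3050 = 0.46539
V̂(p̂_st) = Σ W_h² p̂_h(1−p̂_h)/(n_h−1):
  stratum A: (450/3050)²·0.357·0.643/13 = 0.00038438
  stratum B: (1250/3050)²·0.480·0.520/99 = 0.000423477
  stratum C: (1350/3050)²·0.488·0.512/251 = 0.000195022
V̂(p̂_st) = 0.00100288; SE = √V̂ = 0.0316683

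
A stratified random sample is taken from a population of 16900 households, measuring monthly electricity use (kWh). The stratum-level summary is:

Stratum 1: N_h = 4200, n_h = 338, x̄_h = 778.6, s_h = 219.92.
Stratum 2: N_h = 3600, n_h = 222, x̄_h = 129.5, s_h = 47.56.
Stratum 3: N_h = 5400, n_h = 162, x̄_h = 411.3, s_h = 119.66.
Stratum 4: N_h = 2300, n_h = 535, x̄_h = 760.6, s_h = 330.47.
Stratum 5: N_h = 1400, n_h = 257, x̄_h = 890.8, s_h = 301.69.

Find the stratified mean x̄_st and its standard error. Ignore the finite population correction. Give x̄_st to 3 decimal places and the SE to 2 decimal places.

x̄_st = Σ W_h x̄_h = (4200·778.6 + 3600·129.5 + 5400·411.3 + 2300·760.6 + 1400·890.8)/16900 = 529.81302
V̂(x̄_st) = Σ W_h² s_h²/n_h, with W_h = N_h/N and N = 16900:
  stratum 1: (4200/16900)²·219.92²/338 = 8.83767
  stratum 2: (3600/16900)²·47.56²/222 = 0.462341
  stratum 3: (5400/16900)²·119.66²/162 = 9.02396
  stratum 4: (2300/16900)²·330.47²/535 = 3.78088
  stratum 5: (1400/16900)²·301.69²/257 = 2.43036
V̂(x̄_st) = 24.5352
SE(x̄_st) = √24.5352 = 4.9533

x̄_st ≈ 529.813, SE ≈ 4.95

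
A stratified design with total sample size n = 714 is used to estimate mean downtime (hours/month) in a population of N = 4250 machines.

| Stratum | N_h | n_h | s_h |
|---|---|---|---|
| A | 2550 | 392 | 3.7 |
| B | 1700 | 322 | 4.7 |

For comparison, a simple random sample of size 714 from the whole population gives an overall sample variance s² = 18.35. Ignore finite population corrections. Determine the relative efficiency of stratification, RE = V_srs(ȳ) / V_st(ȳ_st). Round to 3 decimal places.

V̂(ȳ_st) = Σ W_h² s_h²/n_h, with W_h = N_h/N and N = 4250:
  stratum A: (2550/4250)²·3.7²/392 = 0.0125724
  stratum B: (1700/4250)²·4.7²/322 = 0.0109764
V_st = 0.0235488
V_srs = s²/n = 18.35/714 = 0.0257003
Relative efficiency = V_srs / V_st = 0.0257003/0.0235488 = 1.0914

RE ≈ 1.091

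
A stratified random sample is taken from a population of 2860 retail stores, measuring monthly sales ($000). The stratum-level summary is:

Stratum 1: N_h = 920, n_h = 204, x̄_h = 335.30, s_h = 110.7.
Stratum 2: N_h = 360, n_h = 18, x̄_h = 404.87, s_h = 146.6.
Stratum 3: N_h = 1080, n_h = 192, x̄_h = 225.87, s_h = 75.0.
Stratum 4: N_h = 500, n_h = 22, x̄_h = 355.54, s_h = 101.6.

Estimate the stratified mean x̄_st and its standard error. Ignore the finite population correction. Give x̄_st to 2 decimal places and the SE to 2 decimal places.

x̄_st ≈ 306.27, SE ≈ 6.61

x̄_st = Σ W_h x̄_h = (920·335.30 + 360·404.87 + 1080·225.87 + 500·355.54)/2860 = 306.27231
V̂(x̄_st) = Σ W_h² s_h²/n_h, with W_h = N_h/N and N = 2860:
  stratum 1: (920/2860)²·110.7²/204 = 6.21597
  stratum 2: (360/2860)²·146.6²/18 = 18.9177
  stratum 3: (1080/2860)²·75.0²/192 = 4.1777
  stratum 4: (500/2860)²·101.6²/22 = 14.3408
V̂(x̄_st) = 43.6521
SE(x̄_st) = √43.6521 = 6.60698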